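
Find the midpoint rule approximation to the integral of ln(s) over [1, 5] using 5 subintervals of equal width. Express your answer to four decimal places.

4.0677

Δs = (5 − 1)/5 = 0.8.
Midpoints: 1.4, 2.2, 3, 3.8, 4.6.
f(1.4) ≈ 0.3365, f(2.2) ≈ 0.7885, f(3) ≈ 1.0986, f(3.8) ≈ 1.3350, f(4.6) ≈ 1.5261.
Sum = Δs · [f(1.4) + f(2.2) + f(3) + f(3.8) + f(4.6)].
Sum ≈ 4.0677.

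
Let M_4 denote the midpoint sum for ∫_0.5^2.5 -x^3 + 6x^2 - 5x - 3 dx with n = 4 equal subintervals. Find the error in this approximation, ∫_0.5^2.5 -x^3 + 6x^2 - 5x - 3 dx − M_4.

Exact integral: ∫_0.5^2.5 f(x) dx = 0.25.
M_4 = 0.1875.
Error = 0.25 − 0.1875 = 0.0625.

0.0625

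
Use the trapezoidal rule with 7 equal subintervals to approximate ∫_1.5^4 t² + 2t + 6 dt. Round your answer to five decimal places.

49.01148

Δt = (4 − 1.5)/7 = 5/14.
f(1.5) = 11.25, f(13/7) = 645/49, f(31/14) = 3005/196, f(18/7) = 870/49, f(41/14) = 4005/196, f(23/7) = 1145/49, f(51/14) = 5205/196, f(4) = 30.
T_7 = (Δt/2)·[f(t_0) + 2f(t_1) + ... + 2f(t_{6}) + f(t_7)].
Sum ≈ 49.01148.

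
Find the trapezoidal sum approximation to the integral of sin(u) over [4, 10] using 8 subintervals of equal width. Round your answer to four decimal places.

0.1767

Δu = (10 − 4)/8 = 0.75.
f(4) ≈ -0.7568, f(4.75) ≈ -0.9993, f(5.5) ≈ -0.7055, f(6.25) ≈ -0.0332, f(7) ≈ 0.6570, f(7.75) ≈ 0.9946, f(8.5) ≈ 0.7985, f(9.25) ≈ 0.1739, f(10) ≈ -0.5440.
T_8 = (Δu/2)·[f(u_0) + 2f(u_1) + ... + 2f(u_{7}) + f(u_8)].
Sum ≈ 0.1767.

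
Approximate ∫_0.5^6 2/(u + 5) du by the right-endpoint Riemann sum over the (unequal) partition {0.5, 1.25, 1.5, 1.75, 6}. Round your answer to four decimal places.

1.1637

Subinterval widths: 0.75, 0.25, 0.25, 4.25.
Right endpoints: 1.25, 1.5, 1.75, 6.
f(1.25) = 0.32, f(1.5) = 4/13, f(1.75) = 8/27, f(6) = 2/11.
Sum = Σ Δu_i · f(u_i).
Sum ≈ 1.1637.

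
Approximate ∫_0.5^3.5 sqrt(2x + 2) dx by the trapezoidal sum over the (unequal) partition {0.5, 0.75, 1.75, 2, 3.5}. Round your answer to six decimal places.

7.244833

Subinterval widths: 0.25, 1, 0.25, 1.5.
f(0.5) ≈ 1.732051, f(0.75) ≈ 1.870829, f(1.75) ≈ 2.345208, f(2) ≈ 2.449490, f(3.5) ≈ 3.000000.
On each subinterval the trapezoid contributes (Δx_i/2)·[f(x_{i-1}) + f(x_i)].
Sum ≈ 7.244833.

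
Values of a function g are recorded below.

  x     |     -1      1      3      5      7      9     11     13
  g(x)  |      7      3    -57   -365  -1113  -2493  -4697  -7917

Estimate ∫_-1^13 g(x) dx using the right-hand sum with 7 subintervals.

-33278

Δx = 2.
Sum = 2·[3 + (-57) + (-365) + (-1113) + (-2493) + (-4697) + (-7917)] = -33278.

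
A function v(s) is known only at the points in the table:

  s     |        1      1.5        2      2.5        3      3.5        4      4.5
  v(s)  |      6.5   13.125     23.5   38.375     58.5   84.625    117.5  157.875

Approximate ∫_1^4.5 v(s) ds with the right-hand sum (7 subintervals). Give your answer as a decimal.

Δs = 0.5.
Sum = 0.5·[13.125 + 23.5 + 38.375 + 58.5 + 84.625 + 117.5 + 157.875] = 246.75.

246.75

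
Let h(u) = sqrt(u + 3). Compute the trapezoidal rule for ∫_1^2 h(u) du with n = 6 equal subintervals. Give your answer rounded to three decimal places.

Δu = (2 − 1)/6 = 1/6.
h(1) ≈ 2.000, h(7/6) ≈ 2.041, h(4/3) ≈ 2.082, h(1.5) ≈ 2.121, h(5/3) ≈ 2.160, h(11/6) ≈ 2.198, h(2) ≈ 2.236.
T_6 = (Δu/2)·[h(u_0) + 2h(u_1) + ... + 2h(u_{5}) + h(u_6)].
Sum ≈ 2.120.

2.120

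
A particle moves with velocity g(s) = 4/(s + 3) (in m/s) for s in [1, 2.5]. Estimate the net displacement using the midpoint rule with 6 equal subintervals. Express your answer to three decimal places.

1.274

Δs = (2.5 − 1)/6 = 0.25.
Midpoints: 1.125, 1.375, 1.625, 1.875, 2.125, 2.375.
g(1.125) = 32/33, g(1.375) = 32/35, g(1.625) = 32/37, g(1.875) = 32/39, g(2.125) = 32/41, g(2.375) = 32/43.
Sum = Δs · [g(1.125) + g(1.375) + g(1.625) + ...].
Sum ≈ 1.274.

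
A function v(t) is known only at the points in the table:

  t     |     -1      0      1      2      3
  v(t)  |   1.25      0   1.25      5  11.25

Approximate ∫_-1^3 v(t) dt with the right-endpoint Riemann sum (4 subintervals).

Δt = 1.
Sum = 1·[0 + 1.25 + 5 + 11.25] = 17.5.

17.5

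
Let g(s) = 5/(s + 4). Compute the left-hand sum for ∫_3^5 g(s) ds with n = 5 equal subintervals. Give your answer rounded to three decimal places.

1.289

Δs = (5 − 3)/5 = 0.4.
Left endpoints: 3, 3.4, 3.8, 4.2, 4.6.
g(3) = 5/7, g(3.4) = 25/37, g(3.8) = 25/39, g(4.2) = 25/41, g(4.6) = 25/43.
Sum = Δs · [g(3) + g(3.4) + g(3.8) + g(4.2) + g(4.6)].
Sum ≈ 1.289.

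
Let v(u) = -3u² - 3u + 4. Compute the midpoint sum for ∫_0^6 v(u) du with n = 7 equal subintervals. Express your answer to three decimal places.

Δu = (6 − 0)/7 = 6/7.
Midpoints: 3/7, 9/7, 15/7, 3, 27/7, 33/7, 39/7.
v(3/7) = 106/49, v(9/7) = -236/49, v(15/7) = -794/49, v(3) = -32, v(27/7) = -2558/49, v(33/7) = -3764/49, v(39/7) = -5186/49.
Sum = Δu · [v(3/7) + v(9/7) + v(15/7) + ...].
Sum ≈ -244.898.

-244.898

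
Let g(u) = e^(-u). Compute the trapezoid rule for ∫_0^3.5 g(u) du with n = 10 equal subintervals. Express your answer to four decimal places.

Δu = (3.5 − 0)/10 = 0.35.
g(0) ≈ 1.0000, g(0.35) ≈ 0.7047, g(0.7) ≈ 0.4966, g(1.05) ≈ 0.3499, g(1.4) ≈ 0.2466, g(1.75) ≈ 0.1738, g(2.1) ≈ 0.1225, g(2.45) ≈ 0.0863, g(2.8) ≈ 0.0608, g(3.15) ≈ 0.0429, g(3.5) ≈ 0.0302.
T_10 = (Δu/2)·[g(u_0) + 2g(u_1) + ... + 2g(u_{9}) + g(u_10)].
Sum ≈ 0.9797.

0.9797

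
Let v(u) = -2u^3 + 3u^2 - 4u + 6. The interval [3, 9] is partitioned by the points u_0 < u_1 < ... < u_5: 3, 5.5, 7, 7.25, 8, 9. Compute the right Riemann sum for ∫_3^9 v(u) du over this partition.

Subinterval widths: 2.5, 1.5, 0.25, 0.75, 1.
Right endpoints: 5.5, 7, 7.25, 8, 9.
v(5.5) = -258, v(7) = -561, v(7.25) = -627.46875, v(8) = -858, v(9) = -1245.
Sum = Σ Δu_i · v(u_i).
Sum = -3531.8671875.

-3531.8671875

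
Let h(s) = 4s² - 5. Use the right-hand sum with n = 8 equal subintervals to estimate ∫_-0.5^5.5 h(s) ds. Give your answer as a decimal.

Δs = (5.5 − (-0.5))/8 = 0.75.
Right endpoints: 0.25, 1, 1.75, 2.5, 3.25, 4, 4.75, 5.5.
h(0.25) = -4.75, h(1) = -1, h(1.75) = 7.25, h(2.5) = 20, h(3.25) = 37.25, h(4) = 59, h(4.75) = 85.25, h(5.5) = 116.
Sum = Δs · [h(0.25) + h(1) + h(1.75) + ...].
Sum = 239.25.

239.25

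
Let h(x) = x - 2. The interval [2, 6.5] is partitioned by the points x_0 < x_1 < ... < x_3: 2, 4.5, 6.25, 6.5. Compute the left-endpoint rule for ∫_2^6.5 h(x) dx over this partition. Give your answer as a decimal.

5.4375

Subinterval widths: 2.5, 1.75, 0.25.
Left endpoints: 2, 4.5, 6.25.
h(2) = 0, h(4.5) = 2.5, h(6.25) = 4.25.
Sum = Σ Δx_i · h(x_i).
Sum = 5.4375.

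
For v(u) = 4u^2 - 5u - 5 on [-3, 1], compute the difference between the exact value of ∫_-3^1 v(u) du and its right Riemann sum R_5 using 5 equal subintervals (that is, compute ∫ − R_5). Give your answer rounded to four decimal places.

19.0933

Exact integral: ∫_-3^1 v(u) du ≈ 37.333333.
R_5 = 18.24.
Error ≈ 37.333333 − 18.24 ≈ 19.0933.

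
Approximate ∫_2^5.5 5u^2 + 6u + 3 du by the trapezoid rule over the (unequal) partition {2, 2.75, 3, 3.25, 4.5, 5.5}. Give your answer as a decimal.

Subinterval widths: 0.75, 0.25, 0.25, 1.25, 1.
f(2) = 35, f(2.75) = 57.3125, f(3) = 66, f(3.25) = 75.3125, f(4.5) = 131.25, f(5.5) = 187.25.
On each subinterval the trapezoid contributes (Δu_i/2)·[f(u_{i-1}) + f(u_i)].
Sum = 356.046875.

356.046875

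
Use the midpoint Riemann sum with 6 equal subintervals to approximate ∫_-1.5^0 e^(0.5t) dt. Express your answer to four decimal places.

Δt = (0 − (-1.5))/6 = 0.25.
Midpoints: -1.375, -1.125, -0.875, -0.625, -0.375, -0.125.
f(-1.375) ≈ 0.5028, f(-1.125) ≈ 0.5698, f(-0.875) ≈ 0.6456, f(-0.625) ≈ 0.7316, f(-0.375) ≈ 0.8290, f(-0.125) ≈ 0.9394.
Sum = Δt · [f(-1.375) + f(-1.125) + f(-0.875) + ...].
Sum ≈ 1.0546.

1.0546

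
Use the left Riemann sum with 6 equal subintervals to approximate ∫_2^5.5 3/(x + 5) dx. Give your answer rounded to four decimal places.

Δx = (5.5 − 2)/6 = 7/12.
Left endpoints: 2, 31/12, 19/6, 3.75, 13/3, 59/12.
f(2) = 3/7, f(31/12) = 36/91, f(19/6) = 18/49, f(3.75) = 12/35, f(13/3) = 9/28, f(59/12) = 36/119.
Sum = Δx · [f(2) + f(31/12) + f(19/6) + ...].
Sum ≈ 1.2590.

1.2590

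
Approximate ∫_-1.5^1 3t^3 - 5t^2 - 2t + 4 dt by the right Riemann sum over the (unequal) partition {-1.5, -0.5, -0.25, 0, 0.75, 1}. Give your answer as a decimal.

Subinterval widths: 1, 0.25, 0.25, 0.75, 0.25.
Right endpoints: -0.5, -0.25, 0, 0.75, 1.
f(-0.5) = 3.375, f(-0.25) = 4.140625, f(0) = 4, f(0.75) = 0.953125, f(1) = 0.
Sum = Σ Δt_i · f(t_i).
Sum = 6.125.

6.125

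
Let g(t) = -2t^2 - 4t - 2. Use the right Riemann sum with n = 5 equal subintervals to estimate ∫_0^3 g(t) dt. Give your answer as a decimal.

-51.36

Δt = (3 − 0)/5 = 0.6.
Right endpoints: 0.6, 1.2, 1.8, 2.4, 3.
g(0.6) = -5.12, g(1.2) = -9.68, g(1.8) = -15.68, g(2.4) = -23.12, g(3) = -32.
Sum = Δt · [g(0.6) + g(1.2) + g(1.8) + g(2.4) + g(3)].
Sum = -51.36.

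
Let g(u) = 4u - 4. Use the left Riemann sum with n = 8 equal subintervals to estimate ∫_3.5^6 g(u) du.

Δu = (6 − 3.5)/8 = 0.3125.
Left endpoints: 3.5, 3.8125, 4.125, 4.4375, 4.75, 5.0625, 5.375, 5.6875.
g(3.5) = 10, g(3.8125) = 11.25, g(4.125) = 12.5, g(4.4375) = 13.75, g(4.75) = 15, g(5.0625) = 16.25, g(5.375) = 17.5, g(5.6875) = 18.75.
Sum = Δu · [g(3.5) + g(3.8125) + g(4.125) + ...].
Sum = 35.9375.

35.9375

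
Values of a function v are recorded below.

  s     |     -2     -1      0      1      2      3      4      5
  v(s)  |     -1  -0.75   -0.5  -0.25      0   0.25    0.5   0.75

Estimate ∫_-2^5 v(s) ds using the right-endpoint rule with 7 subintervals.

0

Δs = 1.
Sum = 1·[(-0.75) + (-0.5) + (-0.25) + 0 + 0.25 + 0.5 + 0.75] = 0.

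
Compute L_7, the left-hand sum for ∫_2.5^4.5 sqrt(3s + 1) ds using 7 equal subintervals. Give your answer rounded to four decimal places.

6.6345

Δs = (4.5 − 2.5)/7 = 2/7.
Left endpoints: 2.5, 39/14, 43/14, 47/14, 51/14, 55/14, 59/14.
f(2.5) ≈ 2.9155, f(39/14) ≈ 3.0589, f(43/14) ≈ 3.1960, f(47/14) ≈ 3.3274, f(51/14) ≈ 3.4538, f(55/14) ≈ 3.5757, f(59/14) ≈ 3.6936.
Sum = Δs · [f(2.5) + f(39/14) + f(43/14) + ...].
Sum ≈ 6.6345.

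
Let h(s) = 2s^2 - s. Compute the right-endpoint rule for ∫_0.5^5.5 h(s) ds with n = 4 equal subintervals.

Δs = (5.5 − 0.5)/4 = 1.25.
Right endpoints: 1.75, 3, 4.25, 5.5.
h(1.75) = 4.375, h(3) = 15, h(4.25) = 31.875, h(5.5) = 55.
Sum = Δs · [h(1.75) + h(3) + h(4.25) + h(5.5)].
Sum = 132.8125.

132.8125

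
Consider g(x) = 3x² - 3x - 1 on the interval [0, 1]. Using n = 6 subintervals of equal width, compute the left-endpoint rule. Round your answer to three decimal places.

Δx = (1 − 0)/6 = 1/6.
Left endpoints: 0, 1/6, 1/3, 0.5, 2/3, 5/6.
g(0) = -1, g(1/6) = -17/12, g(1/3) = -5/3, g(0.5) = -1.75, g(2/3) = -5/3, g(5/6) = -17/12.
Sum = Δx · [g(0) + g(1/6) + g(1/3) + ...].
Sum ≈ -1.486.

-1.486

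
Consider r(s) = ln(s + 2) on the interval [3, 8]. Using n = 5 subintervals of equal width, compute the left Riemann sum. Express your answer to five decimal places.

Δs = (8 − 3)/5 = 1.
Left endpoints: 3, 4, 5, 6, 7.
r(3) ≈ 1.60944, r(4) ≈ 1.79176, r(5) ≈ 1.94591, r(6) ≈ 2.07944, r(7) ≈ 2.19722.
Sum = Δs · [r(3) + r(4) + r(5) + r(6) + r(7)].
Sum ≈ 9.62377.

9.62377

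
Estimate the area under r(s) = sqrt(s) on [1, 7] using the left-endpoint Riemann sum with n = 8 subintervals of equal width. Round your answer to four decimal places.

11.0486

Δs = (7 − 1)/8 = 0.75.
Left endpoints: 1, 1.75, 2.5, 3.25, 4, 4.75, 5.5, 6.25.
r(1) ≈ 1.0000, r(1.75) ≈ 1.3229, r(2.5) ≈ 1.5811, r(3.25) ≈ 1.8028, r(4) ≈ 2.0000, r(4.75) ≈ 2.1794, r(5.5) ≈ 2.3452, r(6.25) ≈ 2.5000.
Sum = Δs · [r(1) + r(1.75) + r(2.5) + ...].
Sum ≈ 11.0486.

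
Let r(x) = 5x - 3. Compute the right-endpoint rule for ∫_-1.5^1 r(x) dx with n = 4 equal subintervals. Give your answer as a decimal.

-6.71875

Δx = (1 − (-1.5))/4 = 0.625.
Right endpoints: -0.875, -0.25, 0.375, 1.
r(-0.875) = -7.375, r(-0.25) = -4.25, r(0.375) = -1.125, r(1) = 2.
Sum = Δx · [r(-0.875) + r(-0.25) + r(0.375) + r(1)].
Sum = -6.71875.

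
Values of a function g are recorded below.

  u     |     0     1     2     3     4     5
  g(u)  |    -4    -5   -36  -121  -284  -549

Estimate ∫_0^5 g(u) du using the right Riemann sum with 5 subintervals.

Δu = 1.
Sum = 1·[(-5) + (-36) + (-121) + (-284) + (-549)] = -995.

-995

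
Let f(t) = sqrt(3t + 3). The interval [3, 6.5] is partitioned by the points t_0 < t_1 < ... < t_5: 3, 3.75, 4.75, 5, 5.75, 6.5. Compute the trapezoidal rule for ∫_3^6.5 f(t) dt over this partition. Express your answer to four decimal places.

14.4730

Subinterval widths: 0.75, 1, 0.25, 0.75, 0.75.
f(3) ≈ 3.4641, f(3.75) ≈ 3.7749, f(4.75) ≈ 4.1533, f(5) ≈ 4.2426, f(5.75) ≈ 4.5000, f(6.5) ≈ 4.7434.
On each subinterval the trapezoid contributes (Δt_i/2)·[f(t_{i-1}) + f(t_i)].
Sum ≈ 14.4730.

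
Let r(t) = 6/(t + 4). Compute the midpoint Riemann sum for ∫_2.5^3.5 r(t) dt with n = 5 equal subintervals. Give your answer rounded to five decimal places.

0.85855

Δt = (3.5 − 2.5)/5 = 0.2.
Midpoints: 2.6, 2.8, 3, 3.2, 3.4.
r(2.6) = 10/11, r(2.8) = 15/17, r(3) = 6/7, r(3.2) = 5/6, r(3.4) = 30/37.
Sum = Δt · [r(2.6) + r(2.8) + r(3) + r(3.2) + r(3.4)].
Sum ≈ 0.85855.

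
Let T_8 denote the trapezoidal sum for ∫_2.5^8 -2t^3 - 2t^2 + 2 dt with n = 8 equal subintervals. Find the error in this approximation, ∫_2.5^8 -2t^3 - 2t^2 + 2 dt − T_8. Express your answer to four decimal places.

Exact integral: ∫_2.5^8 f(t) dt ≈ -2348.385417.
T_8 ≈ -2362.899902.
Error ≈ -2348.385417 − (-2362.899902) ≈ 14.5145.

14.5145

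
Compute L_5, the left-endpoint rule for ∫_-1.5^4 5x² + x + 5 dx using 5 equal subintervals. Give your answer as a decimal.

Δx = (4 − (-1.5))/5 = 1.1.
Left endpoints: -1.5, -0.4, 0.7, 1.8, 2.9.
f(-1.5) = 14.75, f(-0.4) = 5.4, f(0.7) = 8.15, f(1.8) = 23, f(2.9) = 49.95.
Sum = Δx · [f(-1.5) + f(-0.4) + f(0.7) + f(1.8) + f(2.9)].
Sum = 111.375.

111.375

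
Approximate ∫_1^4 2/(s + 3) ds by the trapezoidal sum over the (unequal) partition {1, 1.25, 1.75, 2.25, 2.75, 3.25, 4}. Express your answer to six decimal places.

Subinterval widths: 0.25, 0.5, 0.5, 0.5, 0.5, 0.75.
f(1) = 0.5, f(1.25) = 8/17, f(1.75) = 8/19, f(2.25) = 8/21, f(2.75) = 8/23, f(3.25) = 0.32, f(4) = 2/7.
On each subinterval the trapezoid contributes (Δs_i/2)·[f(s_{i-1}) + f(s_i)].
Sum ≈ 1.121029.

1.121029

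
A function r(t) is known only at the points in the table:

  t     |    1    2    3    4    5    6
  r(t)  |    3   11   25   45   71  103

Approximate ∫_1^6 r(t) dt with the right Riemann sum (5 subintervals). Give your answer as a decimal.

255

Δt = 1.
Sum = 1·[11 + 25 + 45 + 71 + 103] = 255.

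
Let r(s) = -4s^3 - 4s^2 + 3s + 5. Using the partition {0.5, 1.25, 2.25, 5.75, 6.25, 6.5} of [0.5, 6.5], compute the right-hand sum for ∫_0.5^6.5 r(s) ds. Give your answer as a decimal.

Subinterval widths: 0.75, 1, 3.5, 0.5, 0.25.
Right endpoints: 1.25, 2.25, 5.75, 6.25, 6.5.
r(1.25) = -5.3125, r(2.25) = -54.0625, r(5.75) = -870.4375, r(6.25) = -1109.0625, r(6.5) = -1243.
Sum = Σ Δs_i · r(s_i).
Sum = -3969.859375.

-3969.859375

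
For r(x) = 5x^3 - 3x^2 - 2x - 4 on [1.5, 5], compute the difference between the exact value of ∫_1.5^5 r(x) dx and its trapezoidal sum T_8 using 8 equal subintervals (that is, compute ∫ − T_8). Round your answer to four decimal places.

-5.1082

Exact integral: ∫_1.5^5 r(x) dx = 616.546875.
T_8 ≈ 621.655029.
Error ≈ 616.546875 − 621.655029 ≈ -5.1082.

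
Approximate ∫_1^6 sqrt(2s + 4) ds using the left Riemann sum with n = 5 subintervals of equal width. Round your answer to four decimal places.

15.6460

Δs = (6 − 1)/5 = 1.
Left endpoints: 1, 2, 3, 4, 5.
f(1) ≈ 2.4495, f(2) ≈ 2.8284, f(3) ≈ 3.1623, f(4) ≈ 3.4641, f(5) ≈ 3.7417.
Sum = Δs · [f(1) + f(2) + f(3) + f(4) + f(5)].
Sum ≈ 15.6460.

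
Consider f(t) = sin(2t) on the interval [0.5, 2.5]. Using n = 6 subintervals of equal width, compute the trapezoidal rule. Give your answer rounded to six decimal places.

0.123532

Δt = (2.5 − 0.5)/6 = 1/3.
f(0.5) ≈ 0.841471, f(5/6) ≈ 0.995408, f(7/6) ≈ 0.723086, f(1.5) ≈ 0.141120, f(11/6) ≈ -0.501277, f(13/6) ≈ -0.929015, f(2.5) ≈ -0.958924.
T_6 = (Δt/2)·[f(t_0) + 2f(t_1) + ... + 2f(t_{5}) + f(t_6)].
Sum ≈ 0.123532.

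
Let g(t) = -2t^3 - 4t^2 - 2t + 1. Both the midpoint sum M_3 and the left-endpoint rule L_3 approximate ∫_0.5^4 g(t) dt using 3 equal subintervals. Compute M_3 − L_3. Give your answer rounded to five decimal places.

M_3 ≈ -218.4380787.
L_3 ≈ -123.9259259.
M_3 − L_3 ≈ -94.51215.

-94.51215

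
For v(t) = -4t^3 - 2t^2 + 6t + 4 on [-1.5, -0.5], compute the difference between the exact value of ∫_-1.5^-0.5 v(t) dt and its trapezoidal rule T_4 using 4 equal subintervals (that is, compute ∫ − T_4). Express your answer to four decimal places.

Exact integral: ∫_-1.5^-0.5 v(t) dt ≈ 0.833333.
T_4 = 0.9375.
Error ≈ 0.833333 − 0.9375 ≈ -0.1042.

-0.1042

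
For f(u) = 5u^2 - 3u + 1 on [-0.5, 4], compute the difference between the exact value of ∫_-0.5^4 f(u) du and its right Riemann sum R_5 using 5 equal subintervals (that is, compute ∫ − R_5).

-32.4

Exact integral: ∫_-0.5^4 f(u) du = 87.75.
R_5 = 120.15.
Error = 87.75 − 120.15 = -32.4.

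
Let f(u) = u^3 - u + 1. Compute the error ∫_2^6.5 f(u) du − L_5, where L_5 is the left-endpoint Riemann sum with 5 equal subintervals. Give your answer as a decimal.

110.210625

Exact integral: ∫_2^6.5 f(u) du = 427.640625.
L_5 = 317.43.
Error = 427.640625 − 317.43 = 110.210625.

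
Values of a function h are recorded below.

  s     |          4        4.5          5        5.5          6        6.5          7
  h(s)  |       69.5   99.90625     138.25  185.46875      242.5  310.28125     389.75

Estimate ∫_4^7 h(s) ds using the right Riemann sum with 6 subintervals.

683.078125

Δs = 0.5.
Sum = 0.5·[99.90625 + 138.25 + 185.46875 + 242.5 + 310.28125 + 389.75] = 683.078125.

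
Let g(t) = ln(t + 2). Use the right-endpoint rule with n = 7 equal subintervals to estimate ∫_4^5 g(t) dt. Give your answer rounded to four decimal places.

1.8818

Δt = (5 − 4)/7 = 1/7.
Right endpoints: 29/7, 30/7, 31/7, 32/7, 33/7, 34/7, 5.
g(29/7) ≈ 1.8153, g(30/7) ≈ 1.8383, g(31/7) ≈ 1.8608, g(32/7) ≈ 1.8827, g(33/7) ≈ 1.9042, g(34/7) ≈ 1.9253, g(5) ≈ 1.9459.
Sum = Δt · [g(29/7) + g(30/7) + g(31/7) + ...].
Sum ≈ 1.8818.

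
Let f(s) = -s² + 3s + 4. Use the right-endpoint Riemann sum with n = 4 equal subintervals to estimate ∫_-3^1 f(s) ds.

Δs = (1 − (-3))/4 = 1.
Right endpoints: -2, -1, 0, 1.
f(-2) = -6, f(-1) = 0, f(0) = 4, f(1) = 6.
Sum = Δs · [f(-2) + f(-1) + f(0) + f(1)].
Sum = 4.

4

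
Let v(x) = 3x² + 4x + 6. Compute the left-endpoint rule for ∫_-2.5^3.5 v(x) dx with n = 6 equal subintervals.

88.5

Δx = (3.5 − (-2.5))/6 = 1.
Left endpoints: -2.5, -1.5, -0.5, 0.5, 1.5, 2.5.
v(-2.5) = 14.75, v(-1.5) = 6.75, v(-0.5) = 4.75, v(0.5) = 8.75, v(1.5) = 18.75, v(2.5) = 34.75.
Sum = Δx · [v(-2.5) + v(-1.5) + v(-0.5) + ...].
Sum = 88.5.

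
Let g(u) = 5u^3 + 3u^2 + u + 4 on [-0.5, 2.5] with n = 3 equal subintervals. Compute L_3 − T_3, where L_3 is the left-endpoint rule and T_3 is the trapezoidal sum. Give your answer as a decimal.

L_3 = 38.625.
T_3 = 88.5.
L_3 − T_3 = -49.875.

-49.875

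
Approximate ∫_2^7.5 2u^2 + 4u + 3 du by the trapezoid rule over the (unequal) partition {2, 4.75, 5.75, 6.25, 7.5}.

404.875

Subinterval widths: 2.75, 1, 0.5, 1.25.
f(2) = 19, f(4.75) = 67.125, f(5.75) = 92.125, f(6.25) = 106.125, f(7.5) = 145.5.
On each subinterval the trapezoid contributes (Δu_i/2)·[f(u_{i-1}) + f(u_i)].
Sum = 404.875.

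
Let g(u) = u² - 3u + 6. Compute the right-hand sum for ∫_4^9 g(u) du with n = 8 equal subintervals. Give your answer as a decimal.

Δu = (9 − 4)/8 = 0.625.
Right endpoints: 4.625, 5.25, 5.875, 6.5, 7.125, 7.75, 8.375, 9.
g(4.625) = 13.515625, g(5.25) = 17.8125, g(5.875) = 22.890625, g(6.5) = 28.75, g(7.125) = 35.390625, g(7.75) = 42.8125, g(8.375) = 51.015625, g(9) = 60.
Sum = Δu · [g(4.625) + g(5.25) + g(5.875) + ...].
Sum = 170.1171875.

170.1171875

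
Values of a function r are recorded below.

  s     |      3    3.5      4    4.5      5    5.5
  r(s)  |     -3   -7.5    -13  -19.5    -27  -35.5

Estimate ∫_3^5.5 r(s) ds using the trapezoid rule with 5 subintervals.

Δs = 0.5.
T_5 = (0.5/2)·[(-3) + 2·(-7.5) + 2·(-13) + 2·(-19.5) + 2·(-27) + (-35.5)] = -43.125.

-43.125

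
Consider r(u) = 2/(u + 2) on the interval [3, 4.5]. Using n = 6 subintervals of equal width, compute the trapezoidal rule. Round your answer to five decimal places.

0.52490

Δu = (4.5 − 3)/6 = 0.25.
r(3) = 0.4, r(3.25) = 8/21, r(3.5) = 4/11, r(3.75) = 8/23, r(4) = 1/3, r(4.25) = 0.32, r(4.5) = 4/13.
T_6 = (Δu/2)·[r(u_0) + 2r(u_1) + ... + 2r(u_{5}) + r(u_6)].
Sum ≈ 0.52490.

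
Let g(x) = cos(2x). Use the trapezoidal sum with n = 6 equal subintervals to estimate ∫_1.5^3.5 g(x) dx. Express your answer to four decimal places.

0.2483

Δx = (3.5 − 1.5)/6 = 1/3.
g(1.5) ≈ -0.9900, g(11/6) ≈ -0.8653, g(13/6) ≈ -0.3700, g(2.5) ≈ 0.2837, g(17/6) ≈ 0.8159, g(19/6) ≈ 0.9987, g(3.5) ≈ 0.7539.
T_6 = (Δx/2)·[g(x_0) + 2g(x_1) + ... + 2g(x_{5}) + g(x_6)].
Sum ≈ 0.2483.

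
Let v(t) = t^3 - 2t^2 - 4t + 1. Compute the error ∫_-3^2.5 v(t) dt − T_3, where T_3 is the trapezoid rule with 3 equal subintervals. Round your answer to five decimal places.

8.47280

Exact integral: ∫_-3^2.5 v(t) dt ≈ -27.9010417.
T_3 ≈ -36.3738426.
Error ≈ -27.9010417 − (-36.3738426) ≈ 8.47280.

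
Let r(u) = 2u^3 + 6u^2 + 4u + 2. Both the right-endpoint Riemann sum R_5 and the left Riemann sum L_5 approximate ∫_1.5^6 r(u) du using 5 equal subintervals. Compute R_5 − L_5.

R_5 = 1455.12.
L_5 = 873.945.
R_5 − L_5 = 581.175.

581.175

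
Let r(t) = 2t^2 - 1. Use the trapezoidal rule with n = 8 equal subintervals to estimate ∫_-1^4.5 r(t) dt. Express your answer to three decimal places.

Δt = (4.5 − (-1))/8 = 0.6875.
r(-1) = 1, r(-0.3125) = -0.8046875, r(0.375) = -0.71875, r(1.0625) = 1.2578125, r(1.75) = 5.125, r(2.4375) = 10.8828125, r(3.125) = 18.53125, r(3.8125) = 28.0703125, r(4.5) = 39.5.
T_8 = (Δt/2)·[r(t_0) + 2r(t_1) + ... + 2r(t_{7}) + r(t_8)].
Sum ≈ 56.783.

56.783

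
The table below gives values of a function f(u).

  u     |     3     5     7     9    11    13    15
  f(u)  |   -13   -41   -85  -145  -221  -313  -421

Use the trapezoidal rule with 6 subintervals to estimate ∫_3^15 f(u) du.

Δu = 2.
T_6 = (2/2)·[(-13) + 2·(-41) + 2·(-85) + 2·(-145) + 2·(-221) + 2·(-313) + (-421)] = -2044.

-2044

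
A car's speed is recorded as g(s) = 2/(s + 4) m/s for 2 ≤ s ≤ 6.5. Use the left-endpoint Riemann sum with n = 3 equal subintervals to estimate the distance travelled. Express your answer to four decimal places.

1.2333

Δs = (6.5 − 2)/3 = 1.5.
Left endpoints: 2, 3.5, 5.
g(2) = 1/3, g(3.5) = 4/15, g(5) = 2/9.
Sum = Δs · [g(2) + g(3.5) + g(5)].
Sum ≈ 1.2333.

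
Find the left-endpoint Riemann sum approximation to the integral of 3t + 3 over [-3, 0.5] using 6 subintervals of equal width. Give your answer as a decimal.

-5.6875

Δt = (0.5 − (-3))/6 = 7/12.
Left endpoints: -3, -29/12, -11/6, -1.25, -2/3, -1/12.
f(-3) = -6, f(-29/12) = -4.25, f(-11/6) = -2.5, f(-1.25) = -0.75, f(-2/3) = 1, f(-1/12) = 2.75.
Sum = Δt · [f(-3) + f(-29/12) + f(-11/6) + ...].
Sum = -5.6875.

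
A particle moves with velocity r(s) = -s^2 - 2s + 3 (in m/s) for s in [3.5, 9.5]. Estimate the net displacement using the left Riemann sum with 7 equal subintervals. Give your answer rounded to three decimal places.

Δs = (9.5 − 3.5)/7 = 6/7.
Left endpoints: 3.5, 61/14, 73/14, 85/14, 97/14, 109/14, 121/14.
r(3.5) = -16.25, r(61/14) = -4841/196, r(73/14) = -6785/196, r(85/14) = -9017/196, r(97/14) = -11537/196, r(109/14) = -14345/196, r(121/14) = -17441/196.
Sum = Δs · [r(3.5) + r(61/14) + r(73/14) + ...].
Sum ≈ -293.663.

-293.663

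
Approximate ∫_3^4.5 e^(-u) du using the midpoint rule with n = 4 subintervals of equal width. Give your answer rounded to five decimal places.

0.03845

Δu = (4.5 − 3)/4 = 0.375.
Midpoints: 3.1875, 3.5625, 3.9375, 4.3125.
f(3.1875) ≈ 0.04127, f(3.5625) ≈ 0.02837, f(3.9375) ≈ 0.01950, f(4.3125) ≈ 0.01340.
Sum = Δu · [f(3.1875) + f(3.5625) + f(3.9375) + f(4.3125)].
Sum ≈ 0.03845.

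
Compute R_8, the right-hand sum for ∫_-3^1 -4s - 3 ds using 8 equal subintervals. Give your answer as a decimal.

0

Δs = (1 − (-3))/8 = 0.5.
Right endpoints: -2.5, -2, -1.5, -1, -0.5, 0, 0.5, 1.
f(-2.5) = 7, f(-2) = 5, f(-1.5) = 3, f(-1) = 1, f(-0.5) = -1, f(0) = -3, f(0.5) = -5, f(1) = -7.
Sum = Δs · [f(-2.5) + f(-2) + f(-1.5) + ...].
Sum = 0.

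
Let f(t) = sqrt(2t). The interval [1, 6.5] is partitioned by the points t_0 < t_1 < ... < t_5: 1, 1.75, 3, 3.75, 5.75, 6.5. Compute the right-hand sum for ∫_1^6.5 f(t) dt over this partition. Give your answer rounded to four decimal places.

Subinterval widths: 0.75, 1.25, 0.75, 2, 0.75.
Right endpoints: 1.75, 3, 3.75, 5.75, 6.5.
f(1.75) ≈ 1.8708, f(3) ≈ 2.4495, f(3.75) ≈ 2.7386, f(5.75) ≈ 3.3912, f(6.5) ≈ 3.6056.
Sum = Σ Δt_i · f(t_i).
Sum ≈ 16.0054.

16.0054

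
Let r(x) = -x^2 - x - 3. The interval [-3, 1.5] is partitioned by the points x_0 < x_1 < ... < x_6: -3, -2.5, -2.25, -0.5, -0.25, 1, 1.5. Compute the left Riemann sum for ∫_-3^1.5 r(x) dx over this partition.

-23.0625

Subinterval widths: 0.5, 0.25, 1.75, 0.25, 1.25, 0.5.
Left endpoints: -3, -2.5, -2.25, -0.5, -0.25, 1.
r(-3) = -9, r(-2.5) = -6.75, r(-2.25) = -5.8125, r(-0.5) = -2.75, r(-0.25) = -2.8125, r(1) = -5.
Sum = Σ Δx_i · r(x_i).
Sum = -23.0625.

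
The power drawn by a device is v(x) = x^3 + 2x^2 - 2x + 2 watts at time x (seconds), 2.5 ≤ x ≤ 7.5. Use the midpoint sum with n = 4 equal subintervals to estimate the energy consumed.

1001.015625

Δx = (7.5 − 2.5)/4 = 1.25.
Midpoints: 3.125, 4.375, 5.625, 6.875.
v(3.125) = 23449/512, v(4.375) = 59019/512, v(5.625) = 118789/512, v(6.875) = 208759/512.
Sum = Δx · [v(3.125) + v(4.375) + v(5.625) + v(6.875)].
Sum = 1001.015625.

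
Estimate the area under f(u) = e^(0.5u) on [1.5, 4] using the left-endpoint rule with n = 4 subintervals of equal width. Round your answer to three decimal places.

Δu = (4 − 1.5)/4 = 0.625.
Left endpoints: 1.5, 2.125, 2.75, 3.375.
f(1.5) ≈ 2.117, f(2.125) ≈ 2.894, f(2.75) ≈ 3.955, f(3.375) ≈ 5.406.
Sum = Δu · [f(1.5) + f(2.125) + f(2.75) + f(3.375)].
Sum ≈ 8.982.

8.982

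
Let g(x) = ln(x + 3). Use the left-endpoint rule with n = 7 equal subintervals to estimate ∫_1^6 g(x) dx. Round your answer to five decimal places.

8.93433

Δx = (6 − 1)/7 = 5/7.
Left endpoints: 1, 12/7, 17/7, 22/7, 27/7, 32/7, 37/7.
g(1) ≈ 1.38629, g(12/7) ≈ 1.55060, g(17/7) ≈ 1.69168, g(22/7) ≈ 1.81529, g(27/7) ≈ 1.92529, g(32/7) ≈ 2.02438, g(37/7) ≈ 2.11453.
Sum = Δx · [g(1) + g(12/7) + g(17/7) + ...].
Sum ≈ 8.93433.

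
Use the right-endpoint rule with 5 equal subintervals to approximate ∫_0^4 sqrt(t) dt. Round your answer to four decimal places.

Δt = (4 − 0)/5 = 0.8.
Right endpoints: 0.8, 1.6, 2.4, 3.2, 4.
f(0.8) ≈ 0.8944, f(1.6) ≈ 1.2649, f(2.4) ≈ 1.5492, f(3.2) ≈ 1.7889, f(4) ≈ 2.0000.
Sum = Δt · [f(0.8) + f(1.6) + f(2.4) + f(3.2) + f(4)].
Sum ≈ 5.9979.

5.9979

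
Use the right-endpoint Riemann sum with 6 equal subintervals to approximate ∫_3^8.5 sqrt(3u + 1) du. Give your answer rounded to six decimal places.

24.184882

Δu = (8.5 − 3)/6 = 11/12.
Right endpoints: 47/12, 29/6, 5.75, 20/3, 91/12, 8.5.
f(47/12) ≈ 3.570714, f(29/6) ≈ 3.937004, f(5.75) ≈ 4.272002, f(20/3) ≈ 4.582576, f(91/12) ≈ 4.873397, f(8.5) ≈ 5.147815.
Sum = Δu · [f(47/12) + f(29/6) + f(5.75) + ...].
Sum ≈ 24.184882.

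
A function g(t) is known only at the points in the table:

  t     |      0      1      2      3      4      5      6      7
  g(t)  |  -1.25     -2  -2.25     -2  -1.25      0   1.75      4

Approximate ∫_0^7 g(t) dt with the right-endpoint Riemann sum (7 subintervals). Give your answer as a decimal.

Δt = 1.
Sum = 1·[(-2) + (-2.25) + (-2) + (-1.25) + 0 + 1.75 + 4] = -1.75.

-1.75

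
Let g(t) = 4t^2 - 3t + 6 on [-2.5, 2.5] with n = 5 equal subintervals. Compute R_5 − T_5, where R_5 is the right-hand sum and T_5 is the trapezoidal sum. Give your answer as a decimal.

R_5 = 67.5.
T_5 = 75.
R_5 − T_5 = -7.5.

-7.5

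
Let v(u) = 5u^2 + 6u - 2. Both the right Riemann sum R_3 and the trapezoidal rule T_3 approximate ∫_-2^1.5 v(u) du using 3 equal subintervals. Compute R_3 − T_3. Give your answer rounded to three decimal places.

7.146

R_3 ≈ 17.82407.
T_3 ≈ 10.67824.
R_3 − T_3 ≈ 7.146.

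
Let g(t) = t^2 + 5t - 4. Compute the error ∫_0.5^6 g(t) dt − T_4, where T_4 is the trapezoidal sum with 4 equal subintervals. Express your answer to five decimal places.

-1.73307

Exact integral: ∫_0.5^6 g(t) dt ≈ 139.3333333.
T_4 = 141.06640625.
Error ≈ 139.3333333 − 141.06640625 ≈ -1.73307.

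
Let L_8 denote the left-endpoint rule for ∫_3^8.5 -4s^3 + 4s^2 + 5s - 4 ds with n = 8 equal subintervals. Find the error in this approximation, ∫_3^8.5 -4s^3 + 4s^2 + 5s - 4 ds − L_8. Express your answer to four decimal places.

-682.7126

Exact integral: ∫_3^8.5 f(s) ds ≈ -4220.104167.
L_8 ≈ -3537.391602.
Error ≈ -4220.104167 − (-3537.391602) ≈ -682.7126.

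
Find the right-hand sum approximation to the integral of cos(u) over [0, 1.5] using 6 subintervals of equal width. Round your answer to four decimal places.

0.8761

Δu = (1.5 − 0)/6 = 0.25.
Right endpoints: 0.25, 0.5, 0.75, 1, 1.25, 1.5.
f(0.25) ≈ 0.9689, f(0.5) ≈ 0.8776, f(0.75) ≈ 0.7317, f(1) ≈ 0.5403, f(1.25) ≈ 0.3153, f(1.5) ≈ 0.0707.
Sum = Δu · [f(0.25) + f(0.5) + f(0.75) + ...].
Sum ≈ 0.8761.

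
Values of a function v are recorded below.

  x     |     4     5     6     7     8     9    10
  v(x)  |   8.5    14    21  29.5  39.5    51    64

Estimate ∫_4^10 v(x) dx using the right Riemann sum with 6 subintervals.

219

Δx = 1.
Sum = 1·[14 + 21 + 29.5 + 39.5 + 51 + 64] = 219.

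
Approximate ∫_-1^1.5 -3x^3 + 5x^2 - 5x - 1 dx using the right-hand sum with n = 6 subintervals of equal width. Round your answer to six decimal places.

-5.217737

Δx = (1.5 − (-1))/6 = 5/12.
Right endpoints: -7/12, -1/6, 0.25, 2/3, 13/12, 1.5.
f(-7/12) = 809/192, f(-1/6) = -1/72, f(0.25) = -1.984375, f(2/3) = -3, f(13/12) = -2513/576, f(1.5) = -7.375.
Sum = Δx · [f(-7/12) + f(-1/6) + f(0.25) + ...].
Sum ≈ -5.217737.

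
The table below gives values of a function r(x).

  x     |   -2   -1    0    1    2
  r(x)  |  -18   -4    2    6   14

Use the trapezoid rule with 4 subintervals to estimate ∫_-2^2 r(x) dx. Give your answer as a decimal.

2

Δx = 1.
T_4 = (1/2)·[(-18) + 2·(-4) + 2·2 + 2·6 + 14] = 2.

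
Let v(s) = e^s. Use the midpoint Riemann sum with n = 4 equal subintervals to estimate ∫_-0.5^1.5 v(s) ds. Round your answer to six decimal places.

Δs = (1.5 − (-0.5))/4 = 0.5.
Midpoints: -0.25, 0.25, 0.75, 1.25.
v(-0.25) ≈ 0.778801, v(0.25) ≈ 1.284025, v(0.75) ≈ 2.117000, v(1.25) ≈ 3.490343.
Sum = Δs · [v(-0.25) + v(0.25) + v(0.75) + v(1.25)].
Sum ≈ 3.835085.

3.835085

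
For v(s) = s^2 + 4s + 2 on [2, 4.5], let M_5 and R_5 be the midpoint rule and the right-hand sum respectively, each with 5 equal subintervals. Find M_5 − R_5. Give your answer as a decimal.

-6.71875

M_5 = 65.15625.
R_5 = 71.875.
M_5 − R_5 = -6.71875.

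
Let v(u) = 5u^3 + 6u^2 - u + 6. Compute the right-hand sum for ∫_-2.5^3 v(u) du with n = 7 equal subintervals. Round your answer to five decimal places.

Δu = (3 − (-2.5))/7 = 11/14.
Right endpoints: -12/7, -13/14, -1/7, 9/14, 10/7, 31/14, 3.
v(-12/7) = 54/343, v(-13/14) = 22223/2744, v(-1/7) = 2144/343, v(9/14) = 25149/2744, v(10/7) = 10768/343, v(31/14) = 240067/2744, v(3) = 192.
Sum = Δu · [v(-12/7) + v(-13/14) + v(-1/7) + ...].
Sum ≈ 262.86352.

262.86352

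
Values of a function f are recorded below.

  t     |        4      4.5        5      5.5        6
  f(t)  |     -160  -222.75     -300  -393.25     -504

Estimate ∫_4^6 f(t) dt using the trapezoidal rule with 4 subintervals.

-624

Δt = 0.5.
T_4 = (0.5/2)·[(-160) + 2·(-222.75) + 2·(-300) + 2·(-393.25) + (-504)] = -624.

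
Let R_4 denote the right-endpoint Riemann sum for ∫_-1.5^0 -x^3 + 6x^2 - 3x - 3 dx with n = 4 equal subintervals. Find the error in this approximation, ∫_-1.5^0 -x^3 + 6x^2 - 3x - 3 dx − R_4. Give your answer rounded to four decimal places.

Exact integral: ∫_-1.5^0 f(x) dx = 6.890625.
R_4 ≈ 3.172852.
Error ≈ 6.890625 − 3.172852 ≈ 3.7178.

3.7178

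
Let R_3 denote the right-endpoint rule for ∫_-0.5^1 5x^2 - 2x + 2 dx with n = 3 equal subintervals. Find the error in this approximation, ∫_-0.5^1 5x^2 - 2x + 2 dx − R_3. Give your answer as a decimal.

Exact integral: ∫_-0.5^1 f(x) dx = 4.125.
R_3 = 4.625.
Error = 4.125 − 4.625 = -0.5.

-0.5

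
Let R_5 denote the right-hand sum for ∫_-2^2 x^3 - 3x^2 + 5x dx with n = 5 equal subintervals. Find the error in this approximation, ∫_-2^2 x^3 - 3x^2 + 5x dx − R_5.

-13.12

Exact integral: ∫_-2^2 f(x) dx = -16.
R_5 = -2.88.
Error = -16 − (-2.88) = -13.12.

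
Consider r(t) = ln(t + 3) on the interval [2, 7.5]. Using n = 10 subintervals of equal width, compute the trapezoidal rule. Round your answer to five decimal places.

Δt = (7.5 − 2)/10 = 0.55.
r(2) ≈ 1.60944, r(2.55) ≈ 1.71380, r(3.1) ≈ 1.80829, r(3.65) ≈ 1.89462, r(4.2) ≈ 1.97408, r(4.75) ≈ 2.04769, r(5.3) ≈ 2.11626, r(5.85) ≈ 2.18042, r(6.4) ≈ 2.24071, r(6.95) ≈ 2.29757, r(7.5) ≈ 2.35138.
T_10 = (Δt/2)·[r(t_0) + 2r(t_1) + ... + 2r(t_{9}) + r(t_10)].
Sum ≈ 11.13961.

11.13961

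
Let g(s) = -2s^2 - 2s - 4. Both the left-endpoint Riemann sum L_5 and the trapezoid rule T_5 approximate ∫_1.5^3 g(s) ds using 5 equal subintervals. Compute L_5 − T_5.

2.475

L_5 = -26.07.
T_5 = -28.545.
L_5 − T_5 = 2.475.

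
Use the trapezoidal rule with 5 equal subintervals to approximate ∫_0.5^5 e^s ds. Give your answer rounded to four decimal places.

156.5398

Δs = (5 − 0.5)/5 = 0.9.
f(0.5) ≈ 1.6487, f(1.4) ≈ 4.0552, f(2.3) ≈ 9.9742, f(3.2) ≈ 24.5325, f(4.1) ≈ 60.3403, f(5) ≈ 148.4132.
T_5 = (Δs/2)·[f(s_0) + 2f(s_1) + ... + 2f(s_{4}) + f(s_5)].
Sum ≈ 156.5398.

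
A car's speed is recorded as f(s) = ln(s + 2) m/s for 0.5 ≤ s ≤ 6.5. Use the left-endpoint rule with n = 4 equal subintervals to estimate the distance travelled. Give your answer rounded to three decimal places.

Δs = (6.5 − 0.5)/4 = 1.5.
Left endpoints: 0.5, 2, 3.5, 5.
f(0.5) ≈ 0.916, f(2) ≈ 1.386, f(3.5) ≈ 1.705, f(5) ≈ 1.946.
Sum = Δs · [f(0.5) + f(2) + f(3.5) + f(5)].
Sum ≈ 8.930.

8.930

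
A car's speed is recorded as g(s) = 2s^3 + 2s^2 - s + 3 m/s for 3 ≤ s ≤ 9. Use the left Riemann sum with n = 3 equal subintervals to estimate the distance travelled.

2300

Δs = (9 − 3)/3 = 2.
Left endpoints: 3, 5, 7.
g(3) = 72, g(5) = 298, g(7) = 780.
Sum = Δs · [g(3) + g(5) + g(7)].
Sum = 2300.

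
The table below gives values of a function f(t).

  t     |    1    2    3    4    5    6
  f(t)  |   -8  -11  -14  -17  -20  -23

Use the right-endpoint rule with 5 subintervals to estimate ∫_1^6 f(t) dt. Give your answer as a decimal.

-85

Δt = 1.
Sum = 1·[(-11) + (-14) + (-17) + (-20) + (-23)] = -85.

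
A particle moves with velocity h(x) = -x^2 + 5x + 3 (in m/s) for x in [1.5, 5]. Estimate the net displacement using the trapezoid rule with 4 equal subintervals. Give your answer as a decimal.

26.38671875

Δx = (5 − 1.5)/4 = 0.875.
h(1.5) = 8.25, h(2.375) = 9.234375, h(3.25) = 8.6875, h(4.125) = 6.609375, h(5) = 3.
T_4 = (Δx/2)·[h(x_0) + 2h(x_1) + 2h(x_2) + 2h(x_3) + h(x_4)].
Sum = 26.38671875.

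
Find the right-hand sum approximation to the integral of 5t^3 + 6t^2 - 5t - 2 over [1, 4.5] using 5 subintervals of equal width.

Δt = (4.5 − 1)/5 = 0.7.
Right endpoints: 1.7, 2.4, 3.1, 3.8, 4.5.
f(1.7) = 31.405, f(2.4) = 89.68, f(3.1) = 189.115, f(3.8) = 340, f(4.5) = 552.625.
Sum = Δt · [f(1.7) + f(2.4) + f(3.1) + f(3.8) + f(4.5)].
Sum = 841.9775.

841.9775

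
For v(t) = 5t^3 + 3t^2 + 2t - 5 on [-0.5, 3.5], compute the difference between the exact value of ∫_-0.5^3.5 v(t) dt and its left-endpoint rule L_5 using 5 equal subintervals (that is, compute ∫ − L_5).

92.72

Exact integral: ∫_-0.5^3.5 v(t) dt = 222.5.
L_5 = 129.78.
Error = 222.5 − 129.78 = 92.72.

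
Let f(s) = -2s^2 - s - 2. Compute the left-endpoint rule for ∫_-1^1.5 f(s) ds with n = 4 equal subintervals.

-7.3046875

Δs = (1.5 − (-1))/4 = 0.625.
Left endpoints: -1, -0.375, 0.25, 0.875.
f(-1) = -3, f(-0.375) = -1.90625, f(0.25) = -2.375, f(0.875) = -4.40625.
Sum = Δs · [f(-1) + f(-0.375) + f(0.25) + f(0.875)].
Sum = -7.3046875.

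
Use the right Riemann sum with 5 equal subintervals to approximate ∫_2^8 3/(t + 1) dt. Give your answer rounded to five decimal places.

Δt = (8 − 2)/5 = 1.2.
Right endpoints: 3.2, 4.4, 5.6, 6.8, 8.
f(3.2) = 5/7, f(4.4) = 5/9, f(5.6) = 5/11, f(6.8) = 5/13, f(8) = 1/3.
Sum = Δt · [f(3.2) + f(4.4) + f(5.6) + f(6.8) + f(8)].
Sum ≈ 2.93080.

2.93080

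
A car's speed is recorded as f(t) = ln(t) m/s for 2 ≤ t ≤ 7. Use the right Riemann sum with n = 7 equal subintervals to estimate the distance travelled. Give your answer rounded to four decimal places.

Δt = (7 − 2)/7 = 5/7.
Right endpoints: 19/7, 24/7, 29/7, 34/7, 39/7, 44/7, 7.
f(19/7) ≈ 0.9985, f(24/7) ≈ 1.2321, f(29/7) ≈ 1.4214, f(34/7) ≈ 1.5805, f(39/7) ≈ 1.7177, f(44/7) ≈ 1.8383, f(7) ≈ 1.9459.
Sum = Δt · [f(19/7) + f(24/7) + f(29/7) + ...].
Sum ≈ 7.6674.

7.6674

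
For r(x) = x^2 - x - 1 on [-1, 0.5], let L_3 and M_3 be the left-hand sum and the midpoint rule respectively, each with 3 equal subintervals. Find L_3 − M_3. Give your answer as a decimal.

0.65625

L_3 = -0.125.
M_3 = -0.78125.
L_3 − M_3 = 0.65625.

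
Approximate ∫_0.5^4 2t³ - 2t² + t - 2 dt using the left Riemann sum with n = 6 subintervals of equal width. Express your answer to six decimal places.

Δt = (4 − 0.5)/6 = 7/12.
Left endpoints: 0.5, 13/12, 5/3, 2.25, 17/6, 41/12.
f(0.5) = -1.75, f(13/12) = -623/864, f(5/3) = 91/27, f(2.25) = 12.90625, f(17/6) = 3269/108, f(41/12) = 49973/864.
Sum = Δt · [f(0.5) + f(13/12) + f(5/3) + ...].
Sum ≈ 59.449363.

59.449363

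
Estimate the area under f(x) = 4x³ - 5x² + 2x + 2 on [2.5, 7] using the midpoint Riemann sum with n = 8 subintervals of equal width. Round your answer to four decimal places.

Δx = (7 − 2.5)/8 = 0.5625.
Midpoints: 2.78125, 3.34375, 3.90625, 4.46875, 5.03125, 5.59375, 6.15625, 6.71875.
f(2.78125) = 450081/8192, f(3.34375) = 838251/8192, f(3.90625) = 1408509/8192, f(4.46875) = 2195847/8192, f(5.03125) = 3235257/8192, f(5.59375) = 4561731/8192, f(6.15625) = 6210261/8192, f(6.71875) = 8215839/8192.
Sum = Δx · [f(2.78125) + f(3.34375) + f(3.90625) + ...].
Sum ≈ 1861.8926.

1861.8926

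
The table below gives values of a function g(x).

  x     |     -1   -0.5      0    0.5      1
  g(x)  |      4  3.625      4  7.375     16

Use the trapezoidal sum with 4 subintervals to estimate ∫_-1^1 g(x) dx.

Δx = 0.5.
T_4 = (0.5/2)·[4 + 2·3.625 + 2·4 + 2·7.375 + 16] = 12.5.

12.5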